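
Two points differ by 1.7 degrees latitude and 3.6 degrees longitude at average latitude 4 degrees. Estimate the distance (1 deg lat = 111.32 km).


dlat_km = 1.7 * 111.32 = 189.244
dlon_km = 3.6 * 111.32 * cos(4) ≈ 399.776
dist = sqrt(189.244^2 + 399.776^2) ≈ 442.3 km

442.3 km


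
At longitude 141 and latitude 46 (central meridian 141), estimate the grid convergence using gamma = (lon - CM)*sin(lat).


gamma = (141 - 141) * sin(46) = 0 * 0.71934 = 0.0 degrees

0.0 degrees


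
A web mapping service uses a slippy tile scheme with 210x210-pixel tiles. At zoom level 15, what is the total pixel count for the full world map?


tiles per axis = 2^15 = 32768
total tiles = 32768^2 = 1073741824
pixels per axis = 32768 * 210 = 6881280
total pixels = 6881280^2 = 47352014438400

47352014438400 pixels


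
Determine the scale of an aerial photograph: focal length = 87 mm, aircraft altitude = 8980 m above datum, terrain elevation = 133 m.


scale = f / (H - h) = 87 mm / 8847 m = 87 / 8847000 = 1:101690

1:101690


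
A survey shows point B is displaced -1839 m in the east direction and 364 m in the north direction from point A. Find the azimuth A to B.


az = atan2(-1839, 364) = -78.8 deg
adjusted to 0-360: 281.2 degrees

281.2 degrees


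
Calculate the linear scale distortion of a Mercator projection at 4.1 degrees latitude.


SF = 1 / cos(4.1) = 1 / 0.997441 = 1.003

1.003


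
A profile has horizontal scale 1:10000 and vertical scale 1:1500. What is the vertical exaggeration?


VE = horizontal_scale / vertical_scale = 10000 / 1500 ≈ 6.7

6.7x


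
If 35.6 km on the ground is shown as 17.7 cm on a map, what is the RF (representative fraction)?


ground = 35.6 km = 3560000 cm; RF denominator = ground / map = 3560000 / 17.7 ≈ 201130; RF = 1:201130

1:201130


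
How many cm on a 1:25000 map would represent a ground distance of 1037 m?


map_cm = 1037 * 100 / 25000 = 4.148 cm ≈ 4.15 cm

4.15 cm


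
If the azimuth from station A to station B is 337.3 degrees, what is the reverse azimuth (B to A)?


back azimuth = (337.3 + 180) mod 360 = 157.3 degrees

157.3 degrees


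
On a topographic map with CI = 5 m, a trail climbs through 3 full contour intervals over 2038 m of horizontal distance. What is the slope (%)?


elevation change = 3 * 5 = 15 m
slope = 15 / 2038 * 100 = 0.7%

0.7%


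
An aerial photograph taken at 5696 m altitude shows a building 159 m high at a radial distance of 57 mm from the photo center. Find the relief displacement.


d = h * r / H = 159 * 57 / 5696 = 1.59 mm

1.59 mm


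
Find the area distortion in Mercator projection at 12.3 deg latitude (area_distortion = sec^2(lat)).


area_distortion = 1/cos^2(12.3) = 1.048

1.048


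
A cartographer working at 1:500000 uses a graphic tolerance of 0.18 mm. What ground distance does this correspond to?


ground = 0.18 mm * 500000 / 1000 = 90.0 m

90.0 m


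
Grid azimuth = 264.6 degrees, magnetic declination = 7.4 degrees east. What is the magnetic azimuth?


magnetic azimuth = grid azimuth - declination (east +ve)
mag_az = 264.6 - 7.4 = 257.2 degrees

257.2 degrees


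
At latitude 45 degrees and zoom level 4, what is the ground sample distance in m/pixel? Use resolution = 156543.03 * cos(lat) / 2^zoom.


res = 156543.03 * cos(45) / 2^4 = 156543.03 * 0.70710678 / 16 = 6918.29 m/pixel

6918.29 m/pixel


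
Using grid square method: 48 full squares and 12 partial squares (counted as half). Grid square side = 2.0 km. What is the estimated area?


effective squares = 48 + 12 * 0.5 = 54.0
area = 54.0 * 4.0 = 216.0 km^2

216.0 km^2


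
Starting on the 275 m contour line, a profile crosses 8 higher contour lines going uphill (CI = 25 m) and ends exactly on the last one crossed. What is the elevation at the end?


elevation = 275 + 8 * 25 = 475 m

475 m


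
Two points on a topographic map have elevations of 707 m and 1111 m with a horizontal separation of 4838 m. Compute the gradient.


gradient = (1111 - 707) / 4838 = 404 / 4838 = 0.0835

0.0835


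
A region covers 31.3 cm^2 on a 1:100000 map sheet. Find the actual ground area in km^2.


ground_area = 31.3 * (100000/100)^2 = 31300000.0 m^2 = 31.3 km^2

31.3 km^2


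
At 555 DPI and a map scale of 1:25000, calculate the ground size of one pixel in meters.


pixel_cm = 2.54 / 555 ≈ 0.004577 cm
ground = pixel_cm * 25000 / 100 = 2.54 * 25000 / (555 * 100) = 63500 / 55500 ≈ 1.14 m

1.14 m


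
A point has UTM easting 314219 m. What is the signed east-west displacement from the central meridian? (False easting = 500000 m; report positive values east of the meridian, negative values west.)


displacement = 314219 - 500000 = -185781 m

-185781 m


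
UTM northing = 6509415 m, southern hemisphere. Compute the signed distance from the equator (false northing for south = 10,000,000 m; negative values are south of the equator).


For southern: actual = 6509415 - 10000000 = -3490585 m

-3490585 m


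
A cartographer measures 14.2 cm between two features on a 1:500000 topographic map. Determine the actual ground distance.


ground = 14.2 cm * 500000 / 100 = 71000.0 m = 71.0 km

71.0 km


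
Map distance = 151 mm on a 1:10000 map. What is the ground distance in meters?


ground = 151 mm * 10000 / 1000 = 1510.0 m

1510.0 m


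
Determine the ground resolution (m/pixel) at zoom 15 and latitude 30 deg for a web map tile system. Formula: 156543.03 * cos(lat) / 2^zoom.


res = 156543.03 * cos(30) / 2^15 = 156543.03 * 0.8660254 / 32768 = 4.14 m/pixel

4.14 m/pixel


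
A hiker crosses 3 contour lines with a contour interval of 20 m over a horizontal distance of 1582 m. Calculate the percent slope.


elevation change = 3 * 20 = 60 m
slope = 60 / 1582 * 100 = 3.8%

3.8%


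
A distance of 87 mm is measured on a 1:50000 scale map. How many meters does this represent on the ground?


ground = 87 mm * 50000 / 1000 = 4350.0 m

4350.0 m


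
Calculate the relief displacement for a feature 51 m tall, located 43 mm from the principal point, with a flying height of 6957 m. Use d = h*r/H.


d = h * r / H = 51 * 43 / 6957 = 0.32 mm

0.32 mm


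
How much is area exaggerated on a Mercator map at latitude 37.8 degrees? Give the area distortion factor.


area_distortion = 1/cos^2(37.8) = 1.602

1.602


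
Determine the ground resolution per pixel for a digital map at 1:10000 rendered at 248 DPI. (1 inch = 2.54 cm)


pixel_cm = 2.54 / 248 ≈ 0.010242 cm
ground = pixel_cm * 10000 / 100 = 2.54 * 10000 / (248 * 100) = 25400 / 24800 ≈ 1.02 m

1.02 m


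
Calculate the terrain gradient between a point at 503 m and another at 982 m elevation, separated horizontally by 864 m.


gradient = (982 - 503) / 864 = 479 / 864 = 0.5544

0.5544


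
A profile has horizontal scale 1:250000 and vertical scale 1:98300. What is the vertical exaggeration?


VE = horizontal_scale / vertical_scale = 250000 / 98300 ≈ 2.5

2.5x


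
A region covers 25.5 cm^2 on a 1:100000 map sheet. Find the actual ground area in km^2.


ground_area = 25.5 * (100000/100)^2 = 25500000.0 m^2 = 25.5 km^2

25.5 km^2


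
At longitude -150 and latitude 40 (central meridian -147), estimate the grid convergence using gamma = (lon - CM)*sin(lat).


gamma = (-150 - -147) * sin(40) = -3 * 0.642788 = -1.928 degrees

-1.928 degrees


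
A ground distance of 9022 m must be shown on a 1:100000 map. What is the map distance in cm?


map_cm = 9022 * 100 / 100000 = 9.022 cm ≈ 9.02 cm

9.02 cm


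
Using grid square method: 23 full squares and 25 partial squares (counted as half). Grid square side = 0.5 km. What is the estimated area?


effective squares = 23 + 25 * 0.5 = 35.5
area = 35.5 * 0.25 = 8.875 km^2

8.875 km^2


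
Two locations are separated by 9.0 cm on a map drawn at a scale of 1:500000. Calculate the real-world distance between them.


ground = 9.0 cm * 500000 / 100 = 45000.0 m = 45.0 km

45.0 km


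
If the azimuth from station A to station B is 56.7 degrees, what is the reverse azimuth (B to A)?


back azimuth = (56.7 + 180) mod 360 = 236.7 degrees

236.7 degrees


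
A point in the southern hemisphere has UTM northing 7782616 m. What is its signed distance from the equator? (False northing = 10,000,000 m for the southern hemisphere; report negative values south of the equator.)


For southern: actual = 7782616 - 10000000 = -2217384 m

-2217384 m


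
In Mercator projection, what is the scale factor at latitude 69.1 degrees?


SF = 1 / cos(69.1) = 1 / 0.356738 = 2.803

2.803


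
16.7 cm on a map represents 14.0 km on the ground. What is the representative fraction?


ground = 14.0 km = 1400000 cm; RF denominator = ground / map = 1400000 / 16.7 ≈ 83832; RF = 1:83832

1:83832


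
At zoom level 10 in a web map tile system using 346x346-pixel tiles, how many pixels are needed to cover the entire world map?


tiles per axis = 2^10 = 1024
total tiles = 1024^2 = 1048576
pixels per axis = 1024 * 346 = 354304
total pixels = 354304^2 = 125531324416

125531324416 pixels


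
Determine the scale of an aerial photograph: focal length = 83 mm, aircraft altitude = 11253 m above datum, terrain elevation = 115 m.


scale = f / (H - h) = 83 mm / 11138 m = 83 / 11138000 = 1:134193

1:134193


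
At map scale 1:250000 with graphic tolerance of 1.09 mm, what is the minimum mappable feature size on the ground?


ground = 1.09 mm * 250000 / 1000 = 272.5 m

272.5 m


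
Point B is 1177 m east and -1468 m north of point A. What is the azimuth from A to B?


az = atan2(1177, -1468) = 141.3 deg
adjusted to 0-360: 141.3 degrees

141.3 degrees


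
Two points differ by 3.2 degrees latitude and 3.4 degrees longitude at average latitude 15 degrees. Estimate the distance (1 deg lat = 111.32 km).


dlat_km = 3.2 * 111.32 = 356.224
dlon_km = 3.4 * 111.32 * cos(15) ≈ 365.591
dist = sqrt(356.224^2 + 365.591^2) ≈ 510.4 km

510.4 km


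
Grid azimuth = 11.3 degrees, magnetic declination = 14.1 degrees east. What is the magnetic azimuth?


magnetic azimuth = grid azimuth - declination (east +ve)
mag_az = 11.3 - 14.1 = 357.2 degrees

357.2 degrees


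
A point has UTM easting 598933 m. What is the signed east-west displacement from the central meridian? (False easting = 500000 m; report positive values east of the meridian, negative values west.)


displacement = 598933 - 500000 = 98933 m

98933 m


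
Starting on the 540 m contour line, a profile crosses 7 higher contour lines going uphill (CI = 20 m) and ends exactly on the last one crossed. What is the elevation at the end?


elevation = 540 + 7 * 20 = 680 m

680 m


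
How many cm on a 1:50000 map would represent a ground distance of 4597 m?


map_cm = 4597 * 100 / 50000 = 9.194 cm ≈ 9.19 cm

9.19 cm


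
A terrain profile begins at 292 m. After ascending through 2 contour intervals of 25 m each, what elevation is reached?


elevation = 292 + 2 * 25 = 342 m

342 m


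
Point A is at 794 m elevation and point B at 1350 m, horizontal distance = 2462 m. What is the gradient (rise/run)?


gradient = (1350 - 794) / 2462 = 556 / 2462 = 0.2258

0.2258


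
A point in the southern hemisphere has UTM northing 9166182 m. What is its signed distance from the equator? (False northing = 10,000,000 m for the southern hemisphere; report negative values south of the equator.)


For southern: actual = 9166182 - 10000000 = -833818 m

-833818 m


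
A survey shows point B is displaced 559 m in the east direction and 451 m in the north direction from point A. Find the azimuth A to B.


az = atan2(559, 451) = 51.1 deg
adjusted to 0-360: 51.1 degrees

51.1 degrees


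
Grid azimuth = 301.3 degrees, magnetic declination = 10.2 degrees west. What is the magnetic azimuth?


magnetic azimuth = grid azimuth - declination (east +ve)
mag_az = 301.3 - -10.2 = 311.5 degrees

311.5 degrees


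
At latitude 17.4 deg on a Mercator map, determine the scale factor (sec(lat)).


SF = 1 / cos(17.4) = 1 / 0.95424 = 1.048

1.048


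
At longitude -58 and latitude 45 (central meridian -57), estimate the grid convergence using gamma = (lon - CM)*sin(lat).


gamma = (-58 - -57) * sin(45) = -1 * 0.707107 = -0.707 degrees

-0.707 degrees


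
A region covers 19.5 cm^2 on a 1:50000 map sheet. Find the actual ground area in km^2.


ground_area = 19.5 * (50000/100)^2 = 4875000.0 m^2 = 4.875 km^2

4.875 km^2


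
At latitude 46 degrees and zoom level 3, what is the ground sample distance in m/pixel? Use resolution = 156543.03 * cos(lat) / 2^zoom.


res = 156543.03 * cos(46) / 2^3 = 156543.03 * 0.69465837 / 8 = 13592.99 m/pixel

13592.99 m/pixel


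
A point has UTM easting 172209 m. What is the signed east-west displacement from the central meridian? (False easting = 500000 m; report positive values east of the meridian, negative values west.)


displacement = 172209 - 500000 = -327791 m

-327791 m


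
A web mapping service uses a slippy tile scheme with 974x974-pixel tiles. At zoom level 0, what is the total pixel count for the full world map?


tiles per axis = 2^0 = 1
total tiles = 1^2 = 1
pixels per axis = 1 * 974 = 974
total pixels = 974^2 = 948676

948676 pixels


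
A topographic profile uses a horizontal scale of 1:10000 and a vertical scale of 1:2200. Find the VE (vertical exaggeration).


VE = horizontal_scale / vertical_scale = 10000 / 2200 ≈ 4.5

4.5x


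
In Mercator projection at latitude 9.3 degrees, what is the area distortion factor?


area_distortion = 1/cos^2(9.3) = 1.027

1.027


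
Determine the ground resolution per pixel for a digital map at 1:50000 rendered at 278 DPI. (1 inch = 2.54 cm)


pixel_cm = 2.54 / 278 ≈ 0.009137 cm
ground = pixel_cm * 50000 / 100 = 2.54 * 50000 / (278 * 100) = 127000 / 27800 ≈ 4.57 m

4.57 m


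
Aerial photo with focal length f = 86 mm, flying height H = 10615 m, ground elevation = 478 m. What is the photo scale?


scale = f / (H - h) = 86 mm / 10137 m = 86 / 10137000 = 1:117872

1:117872


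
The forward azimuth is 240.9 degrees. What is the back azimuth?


back azimuth = (240.9 + 180) mod 360 = 60.9 degrees

60.9 degrees


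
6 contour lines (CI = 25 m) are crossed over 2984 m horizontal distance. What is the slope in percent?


elevation change = 6 * 25 = 150 m
slope = 150 / 2984 * 100 = 5.0%

5.0%


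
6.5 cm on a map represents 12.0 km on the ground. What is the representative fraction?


ground = 12.0 km = 1200000 cm; RF denominator = ground / map = 1200000 / 6.5 ≈ 184615; RF = 1:184615

1:184615


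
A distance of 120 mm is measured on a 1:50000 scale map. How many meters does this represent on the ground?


ground = 120 mm * 50000 / 1000 = 6000.0 m

6000.0 m


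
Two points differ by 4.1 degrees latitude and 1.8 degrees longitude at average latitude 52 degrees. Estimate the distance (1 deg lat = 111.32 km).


dlat_km = 4.1 * 111.32 = 456.412
dlon_km = 1.8 * 111.32 * cos(52) ≈ 123.364
dist = sqrt(456.412^2 + 123.364^2) ≈ 472.8 km

472.8 km


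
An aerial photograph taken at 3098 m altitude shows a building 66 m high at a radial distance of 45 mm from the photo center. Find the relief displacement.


d = h * r / H = 66 * 45 / 3098 = 0.96 mm

0.96 mm


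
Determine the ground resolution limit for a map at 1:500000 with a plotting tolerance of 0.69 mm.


ground = 0.69 mm * 500000 / 1000 = 345.0 m

345.0 m


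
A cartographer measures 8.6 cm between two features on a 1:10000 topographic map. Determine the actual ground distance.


ground = 8.6 cm * 10000 / 100 = 860.0 m

860.0 m


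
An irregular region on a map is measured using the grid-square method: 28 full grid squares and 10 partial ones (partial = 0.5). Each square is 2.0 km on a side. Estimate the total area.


effective squares = 28 + 10 * 0.5 = 33.0
area = 33.0 * 4.0 = 132.0 km^2

132.0 km^2


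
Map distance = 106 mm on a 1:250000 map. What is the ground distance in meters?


ground = 106 mm * 250000 / 1000 = 26500.0 m

26500.0 m


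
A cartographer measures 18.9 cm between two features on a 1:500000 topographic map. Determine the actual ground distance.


ground = 18.9 cm * 500000 / 100 = 94500.0 m = 94.5 km

94.5 km


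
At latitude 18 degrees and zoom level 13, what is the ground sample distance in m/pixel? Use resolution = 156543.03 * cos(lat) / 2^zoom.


res = 156543.03 * cos(18) / 2^13 = 156543.03 * 0.95105652 / 8192 = 18.17 m/pixel

18.17 m/pixel


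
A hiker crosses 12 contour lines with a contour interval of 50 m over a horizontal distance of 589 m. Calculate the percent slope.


elevation change = 12 * 50 = 600 m
slope = 600 / 589 * 100 = 101.9%

101.9%


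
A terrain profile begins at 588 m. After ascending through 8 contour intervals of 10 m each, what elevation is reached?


elevation = 588 + 8 * 10 = 668 m

668 m


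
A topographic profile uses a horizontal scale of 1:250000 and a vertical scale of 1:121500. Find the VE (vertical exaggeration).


VE = horizontal_scale / vertical_scale = 250000 / 121500 ≈ 2.1

2.1x


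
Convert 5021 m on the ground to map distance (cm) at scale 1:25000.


map_cm = 5021 * 100 / 25000 = 20.084 cm ≈ 20.08 cm

20.08 cm


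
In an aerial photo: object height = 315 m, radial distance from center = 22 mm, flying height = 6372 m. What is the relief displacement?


d = h * r / H = 315 * 22 / 6372 = 1.09 mm

1.09 mm


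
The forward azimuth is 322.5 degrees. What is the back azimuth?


back azimuth = (322.5 + 180) mod 360 = 142.5 degrees

142.5 degrees


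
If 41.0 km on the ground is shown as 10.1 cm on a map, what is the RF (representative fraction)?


ground = 41.0 km = 4100000 cm; RF denominator = ground / map = 4100000 / 10.1 ≈ 405941; RF = 1:405941

1:405941


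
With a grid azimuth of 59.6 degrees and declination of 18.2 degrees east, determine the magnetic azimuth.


magnetic azimuth = grid azimuth - declination (east +ve)
mag_az = 59.6 - 18.2 = 41.4 degrees

41.4 degrees


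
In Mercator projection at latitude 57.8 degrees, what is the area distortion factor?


area_distortion = 1/cos^2(57.8) = 3.522

3.522


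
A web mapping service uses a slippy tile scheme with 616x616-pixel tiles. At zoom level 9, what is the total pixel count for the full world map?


tiles per axis = 2^9 = 512
total tiles = 512^2 = 262144
pixels per axis = 512 * 616 = 315392
total pixels = 315392^2 = 99472113664

99472113664 pixels


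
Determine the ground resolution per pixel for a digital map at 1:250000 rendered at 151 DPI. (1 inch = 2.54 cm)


pixel_cm = 2.54 / 151 ≈ 0.016821 cm
ground = pixel_cm * 250000 / 100 = 2.54 * 250000 / (151 * 100) = 635000 / 15100 ≈ 42.05 m

42.05 m


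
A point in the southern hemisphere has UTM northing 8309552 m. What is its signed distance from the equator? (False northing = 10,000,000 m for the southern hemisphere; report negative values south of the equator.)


For southern: actual = 8309552 - 10000000 = -1690448 m

-1690448 m


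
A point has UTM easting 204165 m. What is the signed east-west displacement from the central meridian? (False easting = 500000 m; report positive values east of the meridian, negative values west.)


displacement = 204165 - 500000 = -295835 m

-295835 m


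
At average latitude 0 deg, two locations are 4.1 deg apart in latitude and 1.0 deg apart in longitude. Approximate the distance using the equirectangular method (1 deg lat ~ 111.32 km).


dlat_km = 4.1 * 111.32 = 456.412
dlon_km = 1.0 * 111.32 * cos(0) ≈ 111.32
dist = sqrt(456.412^2 + 111.32^2) ≈ 469.8 km

469.8 km


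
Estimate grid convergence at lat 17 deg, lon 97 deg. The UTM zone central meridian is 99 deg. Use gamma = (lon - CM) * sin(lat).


gamma = (97 - 99) * sin(17) = -2 * 0.292372 = -0.585 degrees

-0.585 degrees


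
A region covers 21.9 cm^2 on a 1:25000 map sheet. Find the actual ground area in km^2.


ground_area = 21.9 * (25000/100)^2 = 1368750.0 m^2 = 1.36875 km^2 ≈ 1.369 km^2

1.369 km^2


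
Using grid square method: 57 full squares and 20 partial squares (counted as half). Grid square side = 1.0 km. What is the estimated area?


effective squares = 57 + 20 * 0.5 = 67.0
area = 67.0 * 1.0 = 67.0 km^2

67.0 km^2


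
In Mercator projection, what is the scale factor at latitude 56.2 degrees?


SF = 1 / cos(56.2) = 1 / 0.556296 = 1.798

1.798


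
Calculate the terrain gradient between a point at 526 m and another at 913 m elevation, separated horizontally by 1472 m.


gradient = (913 - 526) / 1472 = 387 / 1472 = 0.2629

0.2629


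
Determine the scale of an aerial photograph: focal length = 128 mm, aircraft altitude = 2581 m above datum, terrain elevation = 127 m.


scale = f / (H - h) = 128 mm / 2454 m = 128 / 2454000 = 1:19172

1:19172


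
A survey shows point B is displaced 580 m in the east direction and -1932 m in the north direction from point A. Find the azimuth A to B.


az = atan2(580, -1932) = 163.3 deg
adjusted to 0-360: 163.3 degrees

163.3 degrees


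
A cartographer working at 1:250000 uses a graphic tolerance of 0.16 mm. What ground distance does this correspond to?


ground = 0.16 mm * 250000 / 1000 = 40.0 m

40.0 m


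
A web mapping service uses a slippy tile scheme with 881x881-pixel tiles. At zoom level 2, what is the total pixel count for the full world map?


tiles per axis = 2^2 = 4
total tiles = 4^2 = 16
pixels per axis = 4 * 881 = 3524
total pixels = 3524^2 = 12418576

12418576 pixels


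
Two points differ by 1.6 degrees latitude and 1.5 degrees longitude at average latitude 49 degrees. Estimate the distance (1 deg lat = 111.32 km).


dlat_km = 1.6 * 111.32 = 178.112
dlon_km = 1.5 * 111.32 * cos(49) ≈ 109.549
dist = sqrt(178.112^2 + 109.549^2) ≈ 209.1 km

209.1 km


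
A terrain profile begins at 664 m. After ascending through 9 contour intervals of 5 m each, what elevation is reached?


elevation = 664 + 9 * 5 = 709 m

709 m


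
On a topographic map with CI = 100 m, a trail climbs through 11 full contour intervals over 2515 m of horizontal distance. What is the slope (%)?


elevation change = 11 * 100 = 1100 m
slope = 1100 / 2515 * 100 = 43.7%

43.7%


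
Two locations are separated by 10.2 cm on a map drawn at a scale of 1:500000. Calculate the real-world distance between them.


ground = 10.2 cm * 500000 / 100 = 51000.0 m = 51.0 km

51.0 km


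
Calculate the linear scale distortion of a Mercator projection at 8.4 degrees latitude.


SF = 1 / cos(8.4) = 1 / 0.989272 = 1.011

1.011


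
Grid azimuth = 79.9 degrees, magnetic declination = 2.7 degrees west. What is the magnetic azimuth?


magnetic azimuth = grid azimuth - declination (east +ve)
mag_az = 79.9 - -2.7 = 82.6 degrees

82.6 degrees


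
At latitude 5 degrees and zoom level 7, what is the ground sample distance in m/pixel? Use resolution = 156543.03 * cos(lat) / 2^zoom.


res = 156543.03 * cos(5) / 2^7 = 156543.03 * 0.9961947 / 128 = 1218.34 m/pixel

1218.34 m/pixel


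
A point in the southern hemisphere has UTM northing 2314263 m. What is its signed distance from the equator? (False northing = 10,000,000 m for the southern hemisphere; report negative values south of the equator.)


For southern: actual = 2314263 - 10000000 = -7685737 m

-7685737 m


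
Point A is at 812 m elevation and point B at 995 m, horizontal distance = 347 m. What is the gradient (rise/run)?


gradient = (995 - 812) / 347 = 183 / 347 = 0.5274

0.5274


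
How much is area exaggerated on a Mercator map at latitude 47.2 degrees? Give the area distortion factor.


area_distortion = 1/cos^2(47.2) = 2.166

2.166


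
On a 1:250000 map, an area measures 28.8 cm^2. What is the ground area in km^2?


ground_area = 28.8 * (250000/100)^2 = 180000000.0 m^2 = 180.0 km^2

180.0 km^2


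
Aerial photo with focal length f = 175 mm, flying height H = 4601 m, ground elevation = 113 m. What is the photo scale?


scale = f / (H - h) = 175 mm / 4488 m = 175 / 4488000 = 1:25646

1:25646


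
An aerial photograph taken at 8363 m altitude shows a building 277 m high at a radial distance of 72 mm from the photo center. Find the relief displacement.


d = h * r / H = 277 * 72 / 8363 = 2.38 mm

2.38 mm


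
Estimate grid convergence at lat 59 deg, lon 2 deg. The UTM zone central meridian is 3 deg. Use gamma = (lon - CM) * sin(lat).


gamma = (2 - 3) * sin(59) = -1 * 0.857167 = -0.857 degrees

-0.857 degrees


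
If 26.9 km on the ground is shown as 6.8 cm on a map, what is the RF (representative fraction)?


ground = 26.9 km = 2690000 cm; RF denominator = ground / map = 2690000 / 6.8 ≈ 395588; RF = 1:395588

1:395588


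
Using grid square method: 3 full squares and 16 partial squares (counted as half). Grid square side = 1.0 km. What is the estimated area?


effective squares = 3 + 16 * 0.5 = 11.0
area = 11.0 * 1.0 = 11.0 km^2

11.0 km^2


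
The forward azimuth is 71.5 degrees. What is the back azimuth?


back azimuth = (71.5 + 180) mod 360 = 251.5 degrees

251.5 degrees


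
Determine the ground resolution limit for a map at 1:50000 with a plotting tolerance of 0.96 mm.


ground = 0.96 mm * 50000 / 1000 = 48.0 m

48.0 m


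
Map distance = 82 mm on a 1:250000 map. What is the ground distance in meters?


ground = 82 mm * 250000 / 1000 = 20500.0 m

20500.0 m


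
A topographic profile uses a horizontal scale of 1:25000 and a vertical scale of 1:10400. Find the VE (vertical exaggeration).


VE = horizontal_scale / vertical_scale = 25000 / 10400 ≈ 2.4

2.4x


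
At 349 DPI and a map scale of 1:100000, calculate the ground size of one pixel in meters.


pixel_cm = 2.54 / 349 ≈ 0.007278 cm
ground = pixel_cm * 100000 / 100 = 2.54 * 100000 / (349 * 100) = 254000 / 34900 ≈ 7.28 m

7.28 m


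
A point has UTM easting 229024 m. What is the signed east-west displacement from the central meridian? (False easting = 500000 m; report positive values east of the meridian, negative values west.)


displacement = 229024 - 500000 = -270976 m

-270976 m


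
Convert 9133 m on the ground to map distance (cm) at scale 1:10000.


map_cm = 9133 * 100 / 10000 = 91.33 cm

91.33 cm


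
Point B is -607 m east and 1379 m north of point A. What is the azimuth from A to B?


az = atan2(-607, 1379) = -23.8 deg
adjusted to 0-360: 336.2 degrees

336.2 degrees


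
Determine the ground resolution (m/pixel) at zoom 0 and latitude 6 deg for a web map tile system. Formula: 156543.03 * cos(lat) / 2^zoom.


res = 156543.03 * cos(6) / 2^0 = 156543.03 * 0.9945219 / 1 = 155685.47 m/pixel

155685.47 m/pixel


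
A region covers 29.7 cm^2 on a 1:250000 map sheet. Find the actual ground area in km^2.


ground_area = 29.7 * (250000/100)^2 = 185625000.0 m^2 = 185.625 km^2

185.625 km^2


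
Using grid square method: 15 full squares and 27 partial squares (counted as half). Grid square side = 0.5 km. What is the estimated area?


effective squares = 15 + 27 * 0.5 = 28.5
area = 28.5 * 0.25 = 7.125 km^2

7.125 km^2


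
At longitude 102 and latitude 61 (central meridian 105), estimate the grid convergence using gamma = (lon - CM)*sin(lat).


gamma = (102 - 105) * sin(61) = -3 * 0.87462 = -2.624 degrees

-2.624 degrees


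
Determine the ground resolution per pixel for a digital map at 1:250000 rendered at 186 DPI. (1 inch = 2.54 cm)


pixel_cm = 2.54 / 186 ≈ 0.013656 cm
ground = pixel_cm * 250000 / 100 = 2.54 * 250000 / (186 * 100) = 635000 / 18600 ≈ 34.14 m

34.14 m


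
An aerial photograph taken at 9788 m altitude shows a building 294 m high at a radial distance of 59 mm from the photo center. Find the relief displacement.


d = h * r / H = 294 * 59 / 9788 = 1.77 mm

1.77 mm


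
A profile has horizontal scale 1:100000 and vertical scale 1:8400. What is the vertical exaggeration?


VE = horizontal_scale / vertical_scale = 100000 / 8400 ≈ 11.9

11.9x


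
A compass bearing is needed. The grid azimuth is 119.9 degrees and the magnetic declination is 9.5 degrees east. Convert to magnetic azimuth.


magnetic azimuth = grid azimuth - declination (east +ve)
mag_az = 119.9 - 9.5 = 110.4 degrees

110.4 degrees


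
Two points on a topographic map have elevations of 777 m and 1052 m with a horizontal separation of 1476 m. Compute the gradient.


gradient = (1052 - 777) / 1476 = 275 / 1476 = 0.1863

0.1863


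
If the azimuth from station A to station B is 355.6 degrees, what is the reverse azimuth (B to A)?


back azimuth = (355.6 + 180) mod 360 = 175.6 degrees

175.6 degrees


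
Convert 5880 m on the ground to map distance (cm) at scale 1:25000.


map_cm = 5880 * 100 / 25000 = 23.52 cm

23.52 cm


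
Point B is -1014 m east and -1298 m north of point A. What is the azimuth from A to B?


az = atan2(-1014, -1298) = -142.0 deg
adjusted to 0-360: 218.0 degrees

218.0 degrees


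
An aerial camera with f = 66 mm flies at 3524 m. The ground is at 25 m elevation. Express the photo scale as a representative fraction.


scale = f / (H - h) = 66 mm / 3499 m = 66 / 3499000 = 1:53015

1:53015


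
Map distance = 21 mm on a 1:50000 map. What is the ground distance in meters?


ground = 21 mm * 50000 / 1000 = 1050.0 m

1050.0 m


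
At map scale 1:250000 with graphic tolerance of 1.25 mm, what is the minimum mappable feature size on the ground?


ground = 1.25 mm * 250000 / 1000 = 312.5 m

312.5 m


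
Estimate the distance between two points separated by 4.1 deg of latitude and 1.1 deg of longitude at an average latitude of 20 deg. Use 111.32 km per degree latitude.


dlat_km = 4.1 * 111.32 = 456.412
dlon_km = 1.1 * 111.32 * cos(20) ≈ 115.067
dist = sqrt(456.412^2 + 115.067^2) ≈ 470.7 km

470.7 km


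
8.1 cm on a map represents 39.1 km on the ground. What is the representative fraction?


ground = 39.1 km = 3910000 cm; RF denominator = ground / map = 3910000 / 8.1 ≈ 482716; RF = 1:482716

1:482716


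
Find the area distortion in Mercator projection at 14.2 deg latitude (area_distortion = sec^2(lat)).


area_distortion = 1/cos^2(14.2) = 1.064

1.064


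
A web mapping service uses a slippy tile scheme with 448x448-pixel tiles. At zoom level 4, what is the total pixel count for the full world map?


tiles per axis = 2^4 = 16
total tiles = 16^2 = 256
pixels per axis = 16 * 448 = 7168
total pixels = 7168^2 = 51380224

51380224 pixels


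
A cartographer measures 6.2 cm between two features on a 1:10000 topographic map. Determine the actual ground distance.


ground = 6.2 cm * 10000 / 100 = 620.0 m

620.0 m


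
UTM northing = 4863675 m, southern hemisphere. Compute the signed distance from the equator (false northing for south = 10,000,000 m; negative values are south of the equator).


For southern: actual = 4863675 - 10000000 = -5136325 m

-5136325 m


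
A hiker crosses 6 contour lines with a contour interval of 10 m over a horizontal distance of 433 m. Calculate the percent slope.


elevation change = 6 * 10 = 60 m
slope = 60 / 433 * 100 = 13.9%

13.9%


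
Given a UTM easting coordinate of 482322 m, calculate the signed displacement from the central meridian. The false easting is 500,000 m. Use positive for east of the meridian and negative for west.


displacement = 482322 - 500000 = -17678 m

-17678 m


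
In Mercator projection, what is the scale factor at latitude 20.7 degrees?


SF = 1 / cos(20.7) = 1 / 0.935444 = 1.069

1.069


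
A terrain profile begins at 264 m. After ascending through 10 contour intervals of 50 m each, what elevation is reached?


elevation = 264 + 10 * 50 = 764 m

764 m


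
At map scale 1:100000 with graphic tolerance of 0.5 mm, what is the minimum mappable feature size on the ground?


ground = 0.5 mm * 100000 / 1000 = 50.0 m

50.0 m


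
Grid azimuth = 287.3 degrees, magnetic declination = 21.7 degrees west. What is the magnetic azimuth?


magnetic azimuth = grid azimuth - declination (east +ve)
mag_az = 287.3 - -21.7 = 309.0 degrees

309.0 degrees


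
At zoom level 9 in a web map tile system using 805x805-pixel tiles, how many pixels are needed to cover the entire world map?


tiles per axis = 2^9 = 512
total tiles = 512^2 = 262144
pixels per axis = 512 * 805 = 412160
total pixels = 412160^2 = 169875865600

169875865600 pixels


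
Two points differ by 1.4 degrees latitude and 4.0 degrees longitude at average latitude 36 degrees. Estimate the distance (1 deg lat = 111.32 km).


dlat_km = 1.4 * 111.32 = 155.848
dlon_km = 4.0 * 111.32 * cos(36) ≈ 360.239
dist = sqrt(155.848^2 + 360.239^2) ≈ 392.5 km

392.5 km


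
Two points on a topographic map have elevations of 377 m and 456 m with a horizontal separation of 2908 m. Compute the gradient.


gradient = (456 - 377) / 2908 = 79 / 2908 = 0.0272

0.0272


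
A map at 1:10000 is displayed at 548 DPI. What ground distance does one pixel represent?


pixel_cm = 2.54 / 548 ≈ 0.004635 cm
ground = pixel_cm * 10000 / 100 = 2.54 * 10000 / (548 * 100) = 25400 / 54800 ≈ 0.46 m

0.46 m


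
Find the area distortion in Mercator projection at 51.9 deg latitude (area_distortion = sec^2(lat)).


area_distortion = 1/cos^2(51.9) = 2.627

2.627


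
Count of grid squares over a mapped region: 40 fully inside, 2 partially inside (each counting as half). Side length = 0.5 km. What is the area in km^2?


effective squares = 40 + 2 * 0.5 = 41.0
area = 41.0 * 0.25 = 10.25 km^2

10.25 km^2


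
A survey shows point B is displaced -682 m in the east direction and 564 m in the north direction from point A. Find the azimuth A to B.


az = atan2(-682, 564) = -50.4 deg
adjusted to 0-360: 309.6 degrees

309.6 degrees


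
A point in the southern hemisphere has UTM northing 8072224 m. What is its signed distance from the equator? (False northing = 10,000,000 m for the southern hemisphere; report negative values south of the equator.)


For southern: actual = 8072224 - 10000000 = -1927776 m

-1927776 m


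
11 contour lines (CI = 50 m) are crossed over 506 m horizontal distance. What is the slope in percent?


elevation change = 11 * 50 = 550 m
slope = 550 / 506 * 100 = 108.7%

108.7%


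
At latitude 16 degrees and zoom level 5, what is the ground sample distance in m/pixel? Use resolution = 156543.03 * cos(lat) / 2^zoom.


res = 156543.03 * cos(16) / 2^5 = 156543.03 * 0.9612617 / 32 = 4702.46 m/pixel

4702.46 m/pixel


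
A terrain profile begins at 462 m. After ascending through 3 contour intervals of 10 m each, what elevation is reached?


elevation = 462 + 3 * 10 = 492 m

492 m


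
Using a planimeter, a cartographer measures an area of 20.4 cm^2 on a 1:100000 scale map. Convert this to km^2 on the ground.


ground_area = 20.4 * (100000/100)^2 = 20400000.0 m^2 = 20.4 km^2

20.4 km^2


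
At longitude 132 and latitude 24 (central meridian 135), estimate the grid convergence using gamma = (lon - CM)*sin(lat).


gamma = (132 - 135) * sin(24) = -3 * 0.406737 = -1.22 degrees

-1.22 degrees


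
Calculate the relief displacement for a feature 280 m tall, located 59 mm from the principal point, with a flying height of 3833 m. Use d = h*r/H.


d = h * r / H = 280 * 59 / 3833 = 4.31 mm

4.31 mm


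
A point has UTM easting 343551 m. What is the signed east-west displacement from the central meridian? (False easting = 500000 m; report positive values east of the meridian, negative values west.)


displacement = 343551 - 500000 = -156449 m

-156449 m


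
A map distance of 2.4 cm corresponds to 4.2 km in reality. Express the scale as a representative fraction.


ground = 4.2 km = 420000 cm; RF denominator = ground / map = 420000 / 2.4 = 175000; RF = 1:175000

1:175000


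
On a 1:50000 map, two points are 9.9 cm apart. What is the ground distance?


ground = 9.9 cm * 50000 / 100 = 4950.0 m = 4.95 km

4.95 km


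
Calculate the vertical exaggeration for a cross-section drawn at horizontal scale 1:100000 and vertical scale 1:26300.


VE = horizontal_scale / vertical_scale = 100000 / 26300 ≈ 3.8

3.8x


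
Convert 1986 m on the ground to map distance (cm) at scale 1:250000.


map_cm = 1986 * 100 / 250000 = 0.7944 cm ≈ 0.79 cm

0.79 cm


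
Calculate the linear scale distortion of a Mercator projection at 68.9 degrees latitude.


SF = 1 / cos(68.9) = 1 / 0.359997 = 2.778

2.778


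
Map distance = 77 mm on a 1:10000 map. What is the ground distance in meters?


ground = 77 mm * 10000 / 1000 = 770.0 m

770.0 m


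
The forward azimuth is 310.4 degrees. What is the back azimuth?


back azimuth = (310.4 + 180) mod 360 = 130.4 degrees

130.4 degrees


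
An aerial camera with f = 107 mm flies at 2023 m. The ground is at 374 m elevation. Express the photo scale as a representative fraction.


scale = f / (H - h) = 107 mm / 1649 m = 107 / 1649000 = 1:15411

1:15411


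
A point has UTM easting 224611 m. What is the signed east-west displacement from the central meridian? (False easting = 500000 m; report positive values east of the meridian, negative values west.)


displacement = 224611 - 500000 = -275389 m

-275389 m


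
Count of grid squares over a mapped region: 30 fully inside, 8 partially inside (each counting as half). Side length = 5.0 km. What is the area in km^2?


effective squares = 30 + 8 * 0.5 = 34.0
area = 34.0 * 25.0 = 850.0 km^2

850.0 km^2


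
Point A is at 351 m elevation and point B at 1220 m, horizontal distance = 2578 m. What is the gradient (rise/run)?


gradient = (1220 - 351) / 2578 = 869 / 2578 = 0.3371

0.3371


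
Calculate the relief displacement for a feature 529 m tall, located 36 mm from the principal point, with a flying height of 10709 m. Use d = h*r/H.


d = h * r / H = 529 * 36 / 10709 = 1.78 mm

1.78 mm


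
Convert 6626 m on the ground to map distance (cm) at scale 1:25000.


map_cm = 6626 * 100 / 25000 = 26.504 cm ≈ 26.5 cm

26.5 cm


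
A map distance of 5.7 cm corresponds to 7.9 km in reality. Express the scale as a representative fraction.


ground = 7.9 km = 790000 cm; RF denominator = ground / map = 790000 / 5.7 ≈ 138596; RF = 1:138596

1:138596


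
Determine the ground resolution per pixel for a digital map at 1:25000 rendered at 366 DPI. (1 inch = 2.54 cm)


pixel_cm = 2.54 / 366 ≈ 0.00694 cm
ground = pixel_cm * 25000 / 100 = 2.54 * 25000 / (366 * 100) = 63500 / 36600 ≈ 1.73 m

1.73 m


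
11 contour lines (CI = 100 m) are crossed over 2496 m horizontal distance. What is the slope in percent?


elevation change = 11 * 100 = 1100 m
slope = 1100 / 2496 * 100 = 44.1%

44.1%


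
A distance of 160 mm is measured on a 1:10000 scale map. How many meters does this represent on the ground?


ground = 160 mm * 10000 / 1000 = 1600.0 m

1600.0 m


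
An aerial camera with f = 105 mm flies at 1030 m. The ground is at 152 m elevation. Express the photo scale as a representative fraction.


scale = f / (H - h) = 105 mm / 878 m = 105 / 878000 = 1:8362

1:8362


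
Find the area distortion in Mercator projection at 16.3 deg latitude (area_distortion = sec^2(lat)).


area_distortion = 1/cos^2(16.3) = 1.086

1.086


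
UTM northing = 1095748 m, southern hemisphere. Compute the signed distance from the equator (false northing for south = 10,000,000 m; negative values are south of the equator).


For southern: actual = 1095748 - 10000000 = -8904252 m

-8904252 m


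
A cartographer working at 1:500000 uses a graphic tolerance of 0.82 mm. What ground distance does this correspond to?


ground = 0.82 mm * 500000 / 1000 = 410.0 m

410.0 m
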